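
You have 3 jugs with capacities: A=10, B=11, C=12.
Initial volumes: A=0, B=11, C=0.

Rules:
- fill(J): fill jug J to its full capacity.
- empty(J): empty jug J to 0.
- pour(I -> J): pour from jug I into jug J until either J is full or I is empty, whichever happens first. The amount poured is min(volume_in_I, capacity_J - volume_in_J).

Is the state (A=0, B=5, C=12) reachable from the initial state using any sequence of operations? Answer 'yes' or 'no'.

Answer: yes

Derivation:
BFS from (A=0, B=11, C=0):
  1. fill(A) -> (A=10 B=11 C=0)
  2. pour(A -> C) -> (A=0 B=11 C=10)
  3. fill(A) -> (A=10 B=11 C=10)
  4. pour(A -> C) -> (A=8 B=11 C=12)
  5. empty(C) -> (A=8 B=11 C=0)
  6. pour(A -> C) -> (A=0 B=11 C=8)
  7. fill(A) -> (A=10 B=11 C=8)
  8. pour(A -> C) -> (A=6 B=11 C=12)
  9. empty(C) -> (A=6 B=11 C=0)
  10. pour(A -> C) -> (A=0 B=11 C=6)
  11. pour(B -> C) -> (A=0 B=5 C=12)
Target reached → yes.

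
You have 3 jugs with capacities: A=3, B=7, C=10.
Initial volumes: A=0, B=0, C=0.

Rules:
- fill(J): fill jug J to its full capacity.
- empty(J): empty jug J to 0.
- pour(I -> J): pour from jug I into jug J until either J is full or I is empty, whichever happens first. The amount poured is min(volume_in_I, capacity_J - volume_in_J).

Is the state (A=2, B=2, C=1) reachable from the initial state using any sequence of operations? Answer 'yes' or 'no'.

Answer: no

Derivation:
BFS explored all 244 reachable states.
Reachable set includes: (0,0,0), (0,0,1), (0,0,2), (0,0,3), (0,0,4), (0,0,5), (0,0,6), (0,0,7), (0,0,8), (0,0,9), (0,0,10), (0,1,0) ...
Target (A=2, B=2, C=1) not in reachable set → no.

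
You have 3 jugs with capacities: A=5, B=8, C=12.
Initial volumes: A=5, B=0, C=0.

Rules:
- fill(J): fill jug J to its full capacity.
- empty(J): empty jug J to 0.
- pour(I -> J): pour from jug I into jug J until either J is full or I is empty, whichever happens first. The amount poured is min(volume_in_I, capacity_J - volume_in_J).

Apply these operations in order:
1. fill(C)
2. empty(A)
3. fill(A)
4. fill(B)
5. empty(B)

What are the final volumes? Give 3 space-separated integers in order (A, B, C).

Answer: 5 0 12

Derivation:
Step 1: fill(C) -> (A=5 B=0 C=12)
Step 2: empty(A) -> (A=0 B=0 C=12)
Step 3: fill(A) -> (A=5 B=0 C=12)
Step 4: fill(B) -> (A=5 B=8 C=12)
Step 5: empty(B) -> (A=5 B=0 C=12)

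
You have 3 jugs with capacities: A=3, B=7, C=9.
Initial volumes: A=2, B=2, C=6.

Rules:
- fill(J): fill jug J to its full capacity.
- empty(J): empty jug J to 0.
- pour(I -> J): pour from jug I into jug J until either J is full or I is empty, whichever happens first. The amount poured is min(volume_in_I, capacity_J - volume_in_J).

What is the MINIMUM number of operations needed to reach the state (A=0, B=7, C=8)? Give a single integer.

BFS from (A=2, B=2, C=6). One shortest path:
  1. fill(B) -> (A=2 B=7 C=6)
  2. pour(A -> C) -> (A=0 B=7 C=8)
Reached target in 2 moves.

Answer: 2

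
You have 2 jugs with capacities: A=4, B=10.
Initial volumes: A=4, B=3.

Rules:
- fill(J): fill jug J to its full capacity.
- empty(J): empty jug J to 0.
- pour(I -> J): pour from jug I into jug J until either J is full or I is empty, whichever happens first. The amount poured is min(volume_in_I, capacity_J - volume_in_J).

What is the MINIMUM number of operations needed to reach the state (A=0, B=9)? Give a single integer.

BFS from (A=4, B=3). One shortest path:
  1. empty(A) -> (A=0 B=3)
  2. pour(B -> A) -> (A=3 B=0)
  3. fill(B) -> (A=3 B=10)
  4. pour(B -> A) -> (A=4 B=9)
  5. empty(A) -> (A=0 B=9)
Reached target in 5 moves.

Answer: 5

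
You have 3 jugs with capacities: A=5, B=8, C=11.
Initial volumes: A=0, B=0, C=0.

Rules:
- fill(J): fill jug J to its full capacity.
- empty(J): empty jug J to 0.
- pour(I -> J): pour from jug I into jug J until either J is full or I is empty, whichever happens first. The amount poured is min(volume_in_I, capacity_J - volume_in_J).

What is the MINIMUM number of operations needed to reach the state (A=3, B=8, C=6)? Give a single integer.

Answer: 7

Derivation:
BFS from (A=0, B=0, C=0). One shortest path:
  1. fill(C) -> (A=0 B=0 C=11)
  2. pour(C -> A) -> (A=5 B=0 C=6)
  3. empty(A) -> (A=0 B=0 C=6)
  4. pour(C -> B) -> (A=0 B=6 C=0)
  5. fill(C) -> (A=0 B=6 C=11)
  6. pour(C -> A) -> (A=5 B=6 C=6)
  7. pour(A -> B) -> (A=3 B=8 C=6)
Reached target in 7 moves.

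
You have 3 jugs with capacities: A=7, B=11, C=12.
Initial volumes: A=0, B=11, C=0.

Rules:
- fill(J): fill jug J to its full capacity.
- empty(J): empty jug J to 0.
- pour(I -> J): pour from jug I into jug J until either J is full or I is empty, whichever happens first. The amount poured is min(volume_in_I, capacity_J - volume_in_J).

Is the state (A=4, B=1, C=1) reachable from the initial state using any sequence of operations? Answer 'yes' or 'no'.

Answer: no

Derivation:
BFS explored all 588 reachable states.
Reachable set includes: (0,0,0), (0,0,1), (0,0,2), (0,0,3), (0,0,4), (0,0,5), (0,0,6), (0,0,7), (0,0,8), (0,0,9), (0,0,10), (0,0,11) ...
Target (A=4, B=1, C=1) not in reachable set → no.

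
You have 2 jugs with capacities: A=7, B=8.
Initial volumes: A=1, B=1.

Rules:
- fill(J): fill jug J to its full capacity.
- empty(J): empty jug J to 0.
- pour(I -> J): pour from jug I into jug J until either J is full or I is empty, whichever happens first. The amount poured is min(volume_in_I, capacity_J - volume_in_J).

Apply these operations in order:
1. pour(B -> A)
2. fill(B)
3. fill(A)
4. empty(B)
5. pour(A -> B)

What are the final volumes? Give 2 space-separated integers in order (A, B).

Answer: 0 7

Derivation:
Step 1: pour(B -> A) -> (A=2 B=0)
Step 2: fill(B) -> (A=2 B=8)
Step 3: fill(A) -> (A=7 B=8)
Step 4: empty(B) -> (A=7 B=0)
Step 5: pour(A -> B) -> (A=0 B=7)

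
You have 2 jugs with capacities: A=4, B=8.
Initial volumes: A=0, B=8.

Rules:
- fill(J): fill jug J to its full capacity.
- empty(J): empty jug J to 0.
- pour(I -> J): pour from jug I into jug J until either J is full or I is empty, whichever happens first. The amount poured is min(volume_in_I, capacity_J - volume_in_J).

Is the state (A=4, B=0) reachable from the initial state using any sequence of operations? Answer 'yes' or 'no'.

BFS from (A=0, B=8):
  1. fill(A) -> (A=4 B=8)
  2. empty(B) -> (A=4 B=0)
Target reached → yes.

Answer: yes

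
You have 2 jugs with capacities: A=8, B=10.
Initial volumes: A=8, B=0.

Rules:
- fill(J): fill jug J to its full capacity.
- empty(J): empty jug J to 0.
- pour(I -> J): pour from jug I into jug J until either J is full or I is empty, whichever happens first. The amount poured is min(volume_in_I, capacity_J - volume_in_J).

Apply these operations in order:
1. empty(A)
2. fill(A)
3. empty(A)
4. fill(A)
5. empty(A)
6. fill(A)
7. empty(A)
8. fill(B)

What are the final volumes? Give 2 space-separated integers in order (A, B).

Step 1: empty(A) -> (A=0 B=0)
Step 2: fill(A) -> (A=8 B=0)
Step 3: empty(A) -> (A=0 B=0)
Step 4: fill(A) -> (A=8 B=0)
Step 5: empty(A) -> (A=0 B=0)
Step 6: fill(A) -> (A=8 B=0)
Step 7: empty(A) -> (A=0 B=0)
Step 8: fill(B) -> (A=0 B=10)

Answer: 0 10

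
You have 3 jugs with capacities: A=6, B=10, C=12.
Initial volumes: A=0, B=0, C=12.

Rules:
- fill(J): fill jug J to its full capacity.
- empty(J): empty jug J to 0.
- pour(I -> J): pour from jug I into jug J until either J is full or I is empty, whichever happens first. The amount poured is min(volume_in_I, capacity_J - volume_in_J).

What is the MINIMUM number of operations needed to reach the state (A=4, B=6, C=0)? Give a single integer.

BFS from (A=0, B=0, C=12). One shortest path:
  1. fill(B) -> (A=0 B=10 C=12)
  2. empty(C) -> (A=0 B=10 C=0)
  3. pour(B -> A) -> (A=6 B=4 C=0)
  4. pour(A -> C) -> (A=0 B=4 C=6)
  5. pour(B -> A) -> (A=4 B=0 C=6)
  6. pour(C -> B) -> (A=4 B=6 C=0)
Reached target in 6 moves.

Answer: 6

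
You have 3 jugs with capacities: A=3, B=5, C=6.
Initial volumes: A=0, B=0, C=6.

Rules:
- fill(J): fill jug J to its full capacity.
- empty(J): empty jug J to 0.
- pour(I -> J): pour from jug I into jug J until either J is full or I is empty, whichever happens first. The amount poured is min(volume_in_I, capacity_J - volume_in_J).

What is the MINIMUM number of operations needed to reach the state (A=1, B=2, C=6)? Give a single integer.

BFS from (A=0, B=0, C=6). One shortest path:
  1. fill(A) -> (A=3 B=0 C=6)
  2. pour(A -> B) -> (A=0 B=3 C=6)
  3. pour(C -> A) -> (A=3 B=3 C=3)
  4. pour(A -> B) -> (A=1 B=5 C=3)
  5. pour(B -> C) -> (A=1 B=2 C=6)
Reached target in 5 moves.

Answer: 5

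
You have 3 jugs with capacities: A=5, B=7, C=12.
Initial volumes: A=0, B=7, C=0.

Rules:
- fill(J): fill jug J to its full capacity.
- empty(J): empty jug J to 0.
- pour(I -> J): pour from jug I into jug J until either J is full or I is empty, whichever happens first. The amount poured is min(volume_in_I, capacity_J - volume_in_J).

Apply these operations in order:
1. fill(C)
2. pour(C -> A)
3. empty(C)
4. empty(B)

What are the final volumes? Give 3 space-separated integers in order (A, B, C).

Step 1: fill(C) -> (A=0 B=7 C=12)
Step 2: pour(C -> A) -> (A=5 B=7 C=7)
Step 3: empty(C) -> (A=5 B=7 C=0)
Step 4: empty(B) -> (A=5 B=0 C=0)

Answer: 5 0 0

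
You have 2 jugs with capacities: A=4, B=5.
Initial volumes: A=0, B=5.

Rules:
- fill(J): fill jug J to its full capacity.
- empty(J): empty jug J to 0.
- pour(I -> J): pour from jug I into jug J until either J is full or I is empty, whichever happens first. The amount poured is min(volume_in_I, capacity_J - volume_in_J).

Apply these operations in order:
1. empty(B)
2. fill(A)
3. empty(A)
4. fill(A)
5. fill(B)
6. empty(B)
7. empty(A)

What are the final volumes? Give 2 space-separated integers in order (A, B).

Answer: 0 0

Derivation:
Step 1: empty(B) -> (A=0 B=0)
Step 2: fill(A) -> (A=4 B=0)
Step 3: empty(A) -> (A=0 B=0)
Step 4: fill(A) -> (A=4 B=0)
Step 5: fill(B) -> (A=4 B=5)
Step 6: empty(B) -> (A=4 B=0)
Step 7: empty(A) -> (A=0 B=0)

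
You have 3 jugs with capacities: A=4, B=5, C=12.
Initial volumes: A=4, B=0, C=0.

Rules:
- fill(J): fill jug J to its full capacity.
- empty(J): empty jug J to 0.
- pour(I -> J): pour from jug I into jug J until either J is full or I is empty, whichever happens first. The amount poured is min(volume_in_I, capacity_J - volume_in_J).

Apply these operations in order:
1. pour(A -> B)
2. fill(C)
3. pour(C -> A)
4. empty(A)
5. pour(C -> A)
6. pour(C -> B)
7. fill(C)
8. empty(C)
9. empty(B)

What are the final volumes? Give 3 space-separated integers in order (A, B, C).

Answer: 4 0 0

Derivation:
Step 1: pour(A -> B) -> (A=0 B=4 C=0)
Step 2: fill(C) -> (A=0 B=4 C=12)
Step 3: pour(C -> A) -> (A=4 B=4 C=8)
Step 4: empty(A) -> (A=0 B=4 C=8)
Step 5: pour(C -> A) -> (A=4 B=4 C=4)
Step 6: pour(C -> B) -> (A=4 B=5 C=3)
Step 7: fill(C) -> (A=4 B=5 C=12)
Step 8: empty(C) -> (A=4 B=5 C=0)
Step 9: empty(B) -> (A=4 B=0 C=0)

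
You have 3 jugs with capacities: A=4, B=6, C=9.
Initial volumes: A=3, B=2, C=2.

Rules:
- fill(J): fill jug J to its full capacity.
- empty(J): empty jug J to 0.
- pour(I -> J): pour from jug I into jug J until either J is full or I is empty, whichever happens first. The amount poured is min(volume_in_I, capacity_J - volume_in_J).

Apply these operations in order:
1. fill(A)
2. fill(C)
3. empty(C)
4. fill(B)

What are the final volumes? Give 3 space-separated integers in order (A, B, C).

Answer: 4 6 0

Derivation:
Step 1: fill(A) -> (A=4 B=2 C=2)
Step 2: fill(C) -> (A=4 B=2 C=9)
Step 3: empty(C) -> (A=4 B=2 C=0)
Step 4: fill(B) -> (A=4 B=6 C=0)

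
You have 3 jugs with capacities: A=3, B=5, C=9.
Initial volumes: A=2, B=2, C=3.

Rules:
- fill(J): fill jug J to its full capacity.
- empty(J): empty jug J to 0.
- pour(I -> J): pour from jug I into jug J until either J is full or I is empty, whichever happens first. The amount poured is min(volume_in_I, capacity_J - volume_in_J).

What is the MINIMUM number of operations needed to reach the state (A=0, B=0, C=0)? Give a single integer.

Answer: 3

Derivation:
BFS from (A=2, B=2, C=3). One shortest path:
  1. empty(A) -> (A=0 B=2 C=3)
  2. empty(B) -> (A=0 B=0 C=3)
  3. empty(C) -> (A=0 B=0 C=0)
Reached target in 3 moves.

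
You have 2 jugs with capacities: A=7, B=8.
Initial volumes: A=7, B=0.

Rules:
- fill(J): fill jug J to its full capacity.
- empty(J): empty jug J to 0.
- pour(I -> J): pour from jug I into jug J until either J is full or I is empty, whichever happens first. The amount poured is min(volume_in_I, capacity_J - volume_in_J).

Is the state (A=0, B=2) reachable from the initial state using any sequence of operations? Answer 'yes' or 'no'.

BFS from (A=7, B=0):
  1. empty(A) -> (A=0 B=0)
  2. fill(B) -> (A=0 B=8)
  3. pour(B -> A) -> (A=7 B=1)
  4. empty(A) -> (A=0 B=1)
  5. pour(B -> A) -> (A=1 B=0)
  6. fill(B) -> (A=1 B=8)
  7. pour(B -> A) -> (A=7 B=2)
  8. empty(A) -> (A=0 B=2)
Target reached → yes.

Answer: yes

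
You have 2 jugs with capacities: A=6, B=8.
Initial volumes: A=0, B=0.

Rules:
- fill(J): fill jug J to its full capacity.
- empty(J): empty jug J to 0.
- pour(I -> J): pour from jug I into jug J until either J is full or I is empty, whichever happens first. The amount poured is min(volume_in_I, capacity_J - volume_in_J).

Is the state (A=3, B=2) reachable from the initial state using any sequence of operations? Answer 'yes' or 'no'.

BFS explored all 14 reachable states.
Reachable set includes: (0,0), (0,2), (0,4), (0,6), (0,8), (2,0), (2,8), (4,0), (4,8), (6,0), (6,2), (6,4) ...
Target (A=3, B=2) not in reachable set → no.

Answer: no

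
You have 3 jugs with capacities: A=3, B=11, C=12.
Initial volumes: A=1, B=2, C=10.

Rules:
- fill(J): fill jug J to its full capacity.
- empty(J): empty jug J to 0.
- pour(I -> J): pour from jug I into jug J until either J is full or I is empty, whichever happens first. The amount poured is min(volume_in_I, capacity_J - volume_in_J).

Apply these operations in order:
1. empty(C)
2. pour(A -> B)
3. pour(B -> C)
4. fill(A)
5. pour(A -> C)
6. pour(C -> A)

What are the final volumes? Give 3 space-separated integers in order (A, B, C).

Step 1: empty(C) -> (A=1 B=2 C=0)
Step 2: pour(A -> B) -> (A=0 B=3 C=0)
Step 3: pour(B -> C) -> (A=0 B=0 C=3)
Step 4: fill(A) -> (A=3 B=0 C=3)
Step 5: pour(A -> C) -> (A=0 B=0 C=6)
Step 6: pour(C -> A) -> (A=3 B=0 C=3)

Answer: 3 0 3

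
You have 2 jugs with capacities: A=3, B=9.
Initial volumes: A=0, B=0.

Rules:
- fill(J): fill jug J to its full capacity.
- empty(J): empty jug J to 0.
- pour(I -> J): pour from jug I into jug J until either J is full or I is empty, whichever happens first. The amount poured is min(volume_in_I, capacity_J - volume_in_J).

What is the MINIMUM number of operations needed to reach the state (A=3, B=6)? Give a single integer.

BFS from (A=0, B=0). One shortest path:
  1. fill(B) -> (A=0 B=9)
  2. pour(B -> A) -> (A=3 B=6)
Reached target in 2 moves.

Answer: 2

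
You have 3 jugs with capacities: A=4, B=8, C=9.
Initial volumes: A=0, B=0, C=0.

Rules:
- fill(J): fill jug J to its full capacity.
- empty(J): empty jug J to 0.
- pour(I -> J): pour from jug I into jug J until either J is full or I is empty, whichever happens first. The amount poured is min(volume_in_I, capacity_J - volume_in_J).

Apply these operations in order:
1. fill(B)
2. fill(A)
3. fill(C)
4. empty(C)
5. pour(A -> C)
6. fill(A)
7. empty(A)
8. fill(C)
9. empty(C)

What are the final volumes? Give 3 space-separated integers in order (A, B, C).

Answer: 0 8 0

Derivation:
Step 1: fill(B) -> (A=0 B=8 C=0)
Step 2: fill(A) -> (A=4 B=8 C=0)
Step 3: fill(C) -> (A=4 B=8 C=9)
Step 4: empty(C) -> (A=4 B=8 C=0)
Step 5: pour(A -> C) -> (A=0 B=8 C=4)
Step 6: fill(A) -> (A=4 B=8 C=4)
Step 7: empty(A) -> (A=0 B=8 C=4)
Step 8: fill(C) -> (A=0 B=8 C=9)
Step 9: empty(C) -> (A=0 B=8 C=0)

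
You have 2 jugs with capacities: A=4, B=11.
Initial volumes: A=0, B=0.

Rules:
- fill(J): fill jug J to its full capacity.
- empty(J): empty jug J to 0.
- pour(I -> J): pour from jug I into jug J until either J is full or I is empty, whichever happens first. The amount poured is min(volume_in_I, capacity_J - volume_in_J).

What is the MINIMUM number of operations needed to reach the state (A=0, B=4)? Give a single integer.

Answer: 2

Derivation:
BFS from (A=0, B=0). One shortest path:
  1. fill(A) -> (A=4 B=0)
  2. pour(A -> B) -> (A=0 B=4)
Reached target in 2 moves.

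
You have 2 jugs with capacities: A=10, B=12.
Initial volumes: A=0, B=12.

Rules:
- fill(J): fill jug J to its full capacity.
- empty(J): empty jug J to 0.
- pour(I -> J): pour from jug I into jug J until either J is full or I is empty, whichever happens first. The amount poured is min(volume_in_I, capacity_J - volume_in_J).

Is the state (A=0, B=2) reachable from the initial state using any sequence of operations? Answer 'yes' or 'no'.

Answer: yes

Derivation:
BFS from (A=0, B=12):
  1. pour(B -> A) -> (A=10 B=2)
  2. empty(A) -> (A=0 B=2)
Target reached → yes.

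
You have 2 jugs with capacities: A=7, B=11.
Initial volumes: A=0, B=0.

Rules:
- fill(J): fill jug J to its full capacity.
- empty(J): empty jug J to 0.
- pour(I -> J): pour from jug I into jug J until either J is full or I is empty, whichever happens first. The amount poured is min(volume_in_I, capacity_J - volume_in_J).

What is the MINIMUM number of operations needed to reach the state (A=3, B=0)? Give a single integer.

BFS from (A=0, B=0). One shortest path:
  1. fill(A) -> (A=7 B=0)
  2. pour(A -> B) -> (A=0 B=7)
  3. fill(A) -> (A=7 B=7)
  4. pour(A -> B) -> (A=3 B=11)
  5. empty(B) -> (A=3 B=0)
Reached target in 5 moves.

Answer: 5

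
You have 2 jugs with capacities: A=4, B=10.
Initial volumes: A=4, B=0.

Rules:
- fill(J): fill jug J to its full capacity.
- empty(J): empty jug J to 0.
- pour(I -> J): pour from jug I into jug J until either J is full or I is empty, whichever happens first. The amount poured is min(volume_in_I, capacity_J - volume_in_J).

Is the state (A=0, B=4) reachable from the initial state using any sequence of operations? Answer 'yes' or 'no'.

BFS from (A=4, B=0):
  1. pour(A -> B) -> (A=0 B=4)
Target reached → yes.

Answer: yes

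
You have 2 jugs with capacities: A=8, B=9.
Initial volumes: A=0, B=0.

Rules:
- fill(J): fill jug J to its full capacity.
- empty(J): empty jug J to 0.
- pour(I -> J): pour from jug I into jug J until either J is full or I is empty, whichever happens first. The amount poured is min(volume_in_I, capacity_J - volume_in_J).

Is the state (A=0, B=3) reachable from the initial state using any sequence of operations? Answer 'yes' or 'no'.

Answer: yes

Derivation:
BFS from (A=0, B=0):
  1. fill(B) -> (A=0 B=9)
  2. pour(B -> A) -> (A=8 B=1)
  3. empty(A) -> (A=0 B=1)
  4. pour(B -> A) -> (A=1 B=0)
  5. fill(B) -> (A=1 B=9)
  6. pour(B -> A) -> (A=8 B=2)
  7. empty(A) -> (A=0 B=2)
  8. pour(B -> A) -> (A=2 B=0)
  9. fill(B) -> (A=2 B=9)
  10. pour(B -> A) -> (A=8 B=3)
  11. empty(A) -> (A=0 B=3)
Target reached → yes.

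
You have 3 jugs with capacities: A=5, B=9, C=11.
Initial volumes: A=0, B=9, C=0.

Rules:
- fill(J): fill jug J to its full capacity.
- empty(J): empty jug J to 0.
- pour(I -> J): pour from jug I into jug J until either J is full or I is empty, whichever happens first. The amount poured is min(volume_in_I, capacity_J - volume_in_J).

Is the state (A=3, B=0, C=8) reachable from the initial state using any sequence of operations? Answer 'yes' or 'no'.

Answer: yes

Derivation:
BFS from (A=0, B=9, C=0):
  1. fill(A) -> (A=5 B=9 C=0)
  2. pour(A -> C) -> (A=0 B=9 C=5)
  3. pour(B -> C) -> (A=0 B=3 C=11)
  4. pour(C -> A) -> (A=5 B=3 C=6)
  5. empty(A) -> (A=0 B=3 C=6)
  6. pour(B -> A) -> (A=3 B=0 C=6)
  7. pour(C -> B) -> (A=3 B=6 C=0)
  8. fill(C) -> (A=3 B=6 C=11)
  9. pour(C -> B) -> (A=3 B=9 C=8)
  10. empty(B) -> (A=3 B=0 C=8)
Target reached → yes.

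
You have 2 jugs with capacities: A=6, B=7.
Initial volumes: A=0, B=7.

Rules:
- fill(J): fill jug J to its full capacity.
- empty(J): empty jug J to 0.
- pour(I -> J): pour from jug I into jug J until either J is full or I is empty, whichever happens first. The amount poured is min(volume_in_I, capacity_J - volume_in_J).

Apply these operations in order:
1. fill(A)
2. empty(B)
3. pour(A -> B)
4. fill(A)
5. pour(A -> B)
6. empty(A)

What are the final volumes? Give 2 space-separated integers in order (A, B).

Answer: 0 7

Derivation:
Step 1: fill(A) -> (A=6 B=7)
Step 2: empty(B) -> (A=6 B=0)
Step 3: pour(A -> B) -> (A=0 B=6)
Step 4: fill(A) -> (A=6 B=6)
Step 5: pour(A -> B) -> (A=5 B=7)
Step 6: empty(A) -> (A=0 B=7)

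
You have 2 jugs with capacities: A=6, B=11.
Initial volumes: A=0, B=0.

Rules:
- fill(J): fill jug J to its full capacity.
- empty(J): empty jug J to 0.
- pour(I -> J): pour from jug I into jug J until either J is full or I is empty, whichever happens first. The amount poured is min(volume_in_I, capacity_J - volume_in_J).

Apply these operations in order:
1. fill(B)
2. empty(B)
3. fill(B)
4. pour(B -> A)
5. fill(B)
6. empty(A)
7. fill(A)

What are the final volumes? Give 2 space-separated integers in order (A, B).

Step 1: fill(B) -> (A=0 B=11)
Step 2: empty(B) -> (A=0 B=0)
Step 3: fill(B) -> (A=0 B=11)
Step 4: pour(B -> A) -> (A=6 B=5)
Step 5: fill(B) -> (A=6 B=11)
Step 6: empty(A) -> (A=0 B=11)
Step 7: fill(A) -> (A=6 B=11)

Answer: 6 11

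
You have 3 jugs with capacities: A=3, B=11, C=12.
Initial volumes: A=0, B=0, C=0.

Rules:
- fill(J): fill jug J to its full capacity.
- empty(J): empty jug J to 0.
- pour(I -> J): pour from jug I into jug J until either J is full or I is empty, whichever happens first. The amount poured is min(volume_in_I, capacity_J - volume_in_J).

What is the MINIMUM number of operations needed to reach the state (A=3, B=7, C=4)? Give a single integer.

Answer: 8

Derivation:
BFS from (A=0, B=0, C=0). One shortest path:
  1. fill(A) -> (A=3 B=0 C=0)
  2. fill(B) -> (A=3 B=11 C=0)
  3. pour(B -> C) -> (A=3 B=0 C=11)
  4. pour(A -> C) -> (A=2 B=0 C=12)
  5. pour(C -> B) -> (A=2 B=11 C=1)
  6. pour(B -> A) -> (A=3 B=10 C=1)
  7. pour(A -> C) -> (A=0 B=10 C=4)
  8. pour(B -> A) -> (A=3 B=7 C=4)
Reached target in 8 moves.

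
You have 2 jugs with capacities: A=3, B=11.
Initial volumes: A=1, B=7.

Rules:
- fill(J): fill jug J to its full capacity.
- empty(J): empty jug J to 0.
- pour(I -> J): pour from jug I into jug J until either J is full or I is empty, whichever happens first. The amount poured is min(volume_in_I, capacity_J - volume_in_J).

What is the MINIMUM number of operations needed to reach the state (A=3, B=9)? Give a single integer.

Answer: 2

Derivation:
BFS from (A=1, B=7). One shortest path:
  1. fill(B) -> (A=1 B=11)
  2. pour(B -> A) -> (A=3 B=9)
Reached target in 2 moves.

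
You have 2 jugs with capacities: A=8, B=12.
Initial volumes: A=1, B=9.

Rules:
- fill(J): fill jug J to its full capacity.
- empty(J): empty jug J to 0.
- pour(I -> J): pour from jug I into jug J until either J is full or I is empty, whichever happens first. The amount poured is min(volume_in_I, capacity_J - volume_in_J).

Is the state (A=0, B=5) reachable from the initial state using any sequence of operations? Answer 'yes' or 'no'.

Answer: yes

Derivation:
BFS from (A=1, B=9):
  1. fill(B) -> (A=1 B=12)
  2. pour(B -> A) -> (A=8 B=5)
  3. empty(A) -> (A=0 B=5)
Target reached → yes.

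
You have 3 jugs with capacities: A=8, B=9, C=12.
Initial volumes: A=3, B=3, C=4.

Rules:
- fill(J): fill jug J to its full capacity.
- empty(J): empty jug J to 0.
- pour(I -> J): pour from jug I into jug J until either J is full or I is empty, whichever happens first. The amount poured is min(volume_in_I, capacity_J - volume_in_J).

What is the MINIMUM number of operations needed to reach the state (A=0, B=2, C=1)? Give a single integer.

BFS from (A=3, B=3, C=4). One shortest path:
  1. fill(A) -> (A=8 B=3 C=4)
  2. pour(A -> B) -> (A=2 B=9 C=4)
  3. pour(B -> C) -> (A=2 B=1 C=12)
  4. empty(C) -> (A=2 B=1 C=0)
  5. pour(B -> C) -> (A=2 B=0 C=1)
  6. pour(A -> B) -> (A=0 B=2 C=1)
Reached target in 6 moves.

Answer: 6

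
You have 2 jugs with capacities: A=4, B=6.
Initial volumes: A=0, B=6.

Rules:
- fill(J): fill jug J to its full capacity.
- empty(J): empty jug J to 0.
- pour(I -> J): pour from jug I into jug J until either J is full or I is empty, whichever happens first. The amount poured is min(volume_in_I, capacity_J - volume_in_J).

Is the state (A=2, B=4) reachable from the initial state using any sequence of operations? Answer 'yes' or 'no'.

BFS explored all 10 reachable states.
Reachable set includes: (0,0), (0,2), (0,4), (0,6), (2,0), (2,6), (4,0), (4,2), (4,4), (4,6)
Target (A=2, B=4) not in reachable set → no.

Answer: no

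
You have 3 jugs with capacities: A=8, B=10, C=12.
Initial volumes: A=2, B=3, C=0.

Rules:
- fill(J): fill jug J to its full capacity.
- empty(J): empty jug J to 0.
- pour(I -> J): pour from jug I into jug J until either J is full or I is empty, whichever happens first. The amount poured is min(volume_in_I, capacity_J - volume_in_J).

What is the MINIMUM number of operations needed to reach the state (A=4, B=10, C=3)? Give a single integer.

Answer: 6

Derivation:
BFS from (A=2, B=3, C=0). One shortest path:
  1. pour(B -> C) -> (A=2 B=0 C=3)
  2. fill(B) -> (A=2 B=10 C=3)
  3. pour(B -> A) -> (A=8 B=4 C=3)
  4. empty(A) -> (A=0 B=4 C=3)
  5. pour(B -> A) -> (A=4 B=0 C=3)
  6. fill(B) -> (A=4 B=10 C=3)
Reached target in 6 moves.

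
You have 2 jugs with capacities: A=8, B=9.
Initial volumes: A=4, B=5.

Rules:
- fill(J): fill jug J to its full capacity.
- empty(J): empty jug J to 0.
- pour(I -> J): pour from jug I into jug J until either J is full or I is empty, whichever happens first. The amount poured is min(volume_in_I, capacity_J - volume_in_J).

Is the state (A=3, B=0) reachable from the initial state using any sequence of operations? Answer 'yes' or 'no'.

Answer: yes

Derivation:
BFS from (A=4, B=5):
  1. empty(B) -> (A=4 B=0)
  2. pour(A -> B) -> (A=0 B=4)
  3. fill(A) -> (A=8 B=4)
  4. pour(A -> B) -> (A=3 B=9)
  5. empty(B) -> (A=3 B=0)
Target reached → yes.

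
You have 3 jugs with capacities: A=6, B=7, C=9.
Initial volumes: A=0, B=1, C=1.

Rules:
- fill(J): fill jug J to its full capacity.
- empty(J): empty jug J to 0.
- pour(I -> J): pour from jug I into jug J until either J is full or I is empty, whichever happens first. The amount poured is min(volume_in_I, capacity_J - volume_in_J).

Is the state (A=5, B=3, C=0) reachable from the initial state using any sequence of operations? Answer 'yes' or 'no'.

BFS from (A=0, B=1, C=1):
  1. fill(A) -> (A=6 B=1 C=1)
  2. fill(B) -> (A=6 B=7 C=1)
  3. pour(A -> C) -> (A=0 B=7 C=7)
  4. pour(B -> C) -> (A=0 B=5 C=9)
  5. pour(C -> A) -> (A=6 B=5 C=3)
  6. empty(A) -> (A=0 B=5 C=3)
  7. pour(B -> A) -> (A=5 B=0 C=3)
  8. pour(C -> B) -> (A=5 B=3 C=0)
Target reached → yes.

Answer: yes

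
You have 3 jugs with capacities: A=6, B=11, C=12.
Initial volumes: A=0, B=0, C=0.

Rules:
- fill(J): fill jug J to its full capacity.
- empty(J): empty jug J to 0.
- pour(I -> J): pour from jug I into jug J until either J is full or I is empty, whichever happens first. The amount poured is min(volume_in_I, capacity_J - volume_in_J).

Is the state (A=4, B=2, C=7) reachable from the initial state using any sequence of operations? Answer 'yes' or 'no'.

BFS explored all 542 reachable states.
Reachable set includes: (0,0,0), (0,0,1), (0,0,2), (0,0,3), (0,0,4), (0,0,5), (0,0,6), (0,0,7), (0,0,8), (0,0,9), (0,0,10), (0,0,11) ...
Target (A=4, B=2, C=7) not in reachable set → no.

Answer: no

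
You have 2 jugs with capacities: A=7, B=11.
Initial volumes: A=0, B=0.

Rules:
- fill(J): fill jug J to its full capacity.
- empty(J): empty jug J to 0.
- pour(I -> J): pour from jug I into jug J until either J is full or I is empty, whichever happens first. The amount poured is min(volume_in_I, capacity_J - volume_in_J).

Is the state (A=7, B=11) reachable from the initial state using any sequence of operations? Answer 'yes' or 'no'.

Answer: yes

Derivation:
BFS from (A=0, B=0):
  1. fill(A) -> (A=7 B=0)
  2. fill(B) -> (A=7 B=11)
Target reached → yes.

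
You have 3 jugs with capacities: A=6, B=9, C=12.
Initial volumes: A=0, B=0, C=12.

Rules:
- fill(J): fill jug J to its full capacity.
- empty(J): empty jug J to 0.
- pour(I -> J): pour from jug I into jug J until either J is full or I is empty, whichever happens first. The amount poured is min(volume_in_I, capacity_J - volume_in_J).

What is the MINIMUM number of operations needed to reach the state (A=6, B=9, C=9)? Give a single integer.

BFS from (A=0, B=0, C=12). One shortest path:
  1. fill(A) -> (A=6 B=0 C=12)
  2. pour(A -> B) -> (A=0 B=6 C=12)
  3. fill(A) -> (A=6 B=6 C=12)
  4. pour(C -> B) -> (A=6 B=9 C=9)
Reached target in 4 moves.

Answer: 4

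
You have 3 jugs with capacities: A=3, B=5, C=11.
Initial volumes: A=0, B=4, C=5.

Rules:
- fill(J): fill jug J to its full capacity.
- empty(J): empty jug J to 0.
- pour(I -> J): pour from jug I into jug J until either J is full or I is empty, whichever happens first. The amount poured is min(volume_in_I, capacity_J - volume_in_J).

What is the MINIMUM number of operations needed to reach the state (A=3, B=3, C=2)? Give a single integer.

Answer: 4

Derivation:
BFS from (A=0, B=4, C=5). One shortest path:
  1. fill(A) -> (A=3 B=4 C=5)
  2. empty(B) -> (A=3 B=0 C=5)
  3. pour(A -> B) -> (A=0 B=3 C=5)
  4. pour(C -> A) -> (A=3 B=3 C=2)
Reached target in 4 moves.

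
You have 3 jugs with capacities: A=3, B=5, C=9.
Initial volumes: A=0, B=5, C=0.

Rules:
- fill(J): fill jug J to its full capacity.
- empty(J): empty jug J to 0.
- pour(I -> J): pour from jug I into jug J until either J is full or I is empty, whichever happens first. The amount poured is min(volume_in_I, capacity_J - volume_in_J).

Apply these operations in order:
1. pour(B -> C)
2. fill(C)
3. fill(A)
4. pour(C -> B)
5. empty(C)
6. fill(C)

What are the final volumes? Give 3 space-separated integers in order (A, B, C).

Step 1: pour(B -> C) -> (A=0 B=0 C=5)
Step 2: fill(C) -> (A=0 B=0 C=9)
Step 3: fill(A) -> (A=3 B=0 C=9)
Step 4: pour(C -> B) -> (A=3 B=5 C=4)
Step 5: empty(C) -> (A=3 B=5 C=0)
Step 6: fill(C) -> (A=3 B=5 C=9)

Answer: 3 5 9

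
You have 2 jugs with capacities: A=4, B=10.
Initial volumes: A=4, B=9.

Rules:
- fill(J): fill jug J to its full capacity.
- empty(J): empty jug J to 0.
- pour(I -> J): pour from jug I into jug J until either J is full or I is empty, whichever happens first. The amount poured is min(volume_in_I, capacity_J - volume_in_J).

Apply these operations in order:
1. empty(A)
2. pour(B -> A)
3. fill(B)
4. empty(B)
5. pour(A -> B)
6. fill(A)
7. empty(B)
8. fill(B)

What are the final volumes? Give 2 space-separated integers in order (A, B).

Step 1: empty(A) -> (A=0 B=9)
Step 2: pour(B -> A) -> (A=4 B=5)
Step 3: fill(B) -> (A=4 B=10)
Step 4: empty(B) -> (A=4 B=0)
Step 5: pour(A -> B) -> (A=0 B=4)
Step 6: fill(A) -> (A=4 B=4)
Step 7: empty(B) -> (A=4 B=0)
Step 8: fill(B) -> (A=4 B=10)

Answer: 4 10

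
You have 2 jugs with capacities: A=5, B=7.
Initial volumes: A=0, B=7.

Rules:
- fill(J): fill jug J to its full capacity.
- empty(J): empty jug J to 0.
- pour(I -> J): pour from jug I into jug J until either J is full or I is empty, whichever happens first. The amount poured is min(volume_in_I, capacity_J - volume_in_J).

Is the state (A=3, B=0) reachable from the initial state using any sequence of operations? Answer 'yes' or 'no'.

BFS from (A=0, B=7):
  1. fill(A) -> (A=5 B=7)
  2. empty(B) -> (A=5 B=0)
  3. pour(A -> B) -> (A=0 B=5)
  4. fill(A) -> (A=5 B=5)
  5. pour(A -> B) -> (A=3 B=7)
  6. empty(B) -> (A=3 B=0)
Target reached → yes.

Answer: yes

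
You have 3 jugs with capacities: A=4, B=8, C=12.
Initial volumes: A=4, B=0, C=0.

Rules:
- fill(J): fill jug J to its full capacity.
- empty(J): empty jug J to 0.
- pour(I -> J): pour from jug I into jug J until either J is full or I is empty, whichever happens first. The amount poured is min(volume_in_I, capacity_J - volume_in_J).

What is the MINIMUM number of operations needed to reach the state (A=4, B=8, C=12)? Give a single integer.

Answer: 2

Derivation:
BFS from (A=4, B=0, C=0). One shortest path:
  1. fill(B) -> (A=4 B=8 C=0)
  2. fill(C) -> (A=4 B=8 C=12)
Reached target in 2 moves.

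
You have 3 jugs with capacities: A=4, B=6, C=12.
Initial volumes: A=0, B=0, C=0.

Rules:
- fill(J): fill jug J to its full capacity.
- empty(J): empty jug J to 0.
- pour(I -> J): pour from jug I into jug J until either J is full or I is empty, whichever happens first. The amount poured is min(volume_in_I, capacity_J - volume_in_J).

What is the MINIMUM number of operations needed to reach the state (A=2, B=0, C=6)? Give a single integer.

BFS from (A=0, B=0, C=0). One shortest path:
  1. fill(A) -> (A=4 B=0 C=0)
  2. pour(A -> B) -> (A=0 B=4 C=0)
  3. fill(A) -> (A=4 B=4 C=0)
  4. pour(A -> B) -> (A=2 B=6 C=0)
  5. pour(B -> C) -> (A=2 B=0 C=6)
Reached target in 5 moves.

Answer: 5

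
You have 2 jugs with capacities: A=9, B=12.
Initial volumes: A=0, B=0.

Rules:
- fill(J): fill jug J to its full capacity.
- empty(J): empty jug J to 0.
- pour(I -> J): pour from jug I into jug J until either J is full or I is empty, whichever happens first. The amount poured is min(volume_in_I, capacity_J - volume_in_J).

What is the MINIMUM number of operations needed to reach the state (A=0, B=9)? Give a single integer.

BFS from (A=0, B=0). One shortest path:
  1. fill(A) -> (A=9 B=0)
  2. pour(A -> B) -> (A=0 B=9)
Reached target in 2 moves.

Answer: 2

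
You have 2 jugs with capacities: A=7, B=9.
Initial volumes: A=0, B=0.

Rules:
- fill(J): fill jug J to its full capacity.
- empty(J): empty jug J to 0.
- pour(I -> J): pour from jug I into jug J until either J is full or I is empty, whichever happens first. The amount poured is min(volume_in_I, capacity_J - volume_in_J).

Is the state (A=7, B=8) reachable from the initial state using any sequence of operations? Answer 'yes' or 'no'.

BFS from (A=0, B=0):
  1. fill(B) -> (A=0 B=9)
  2. pour(B -> A) -> (A=7 B=2)
  3. empty(A) -> (A=0 B=2)
  4. pour(B -> A) -> (A=2 B=0)
  5. fill(B) -> (A=2 B=9)
  6. pour(B -> A) -> (A=7 B=4)
  7. empty(A) -> (A=0 B=4)
  8. pour(B -> A) -> (A=4 B=0)
  9. fill(B) -> (A=4 B=9)
  10. pour(B -> A) -> (A=7 B=6)
  11. empty(A) -> (A=0 B=6)
  12. pour(B -> A) -> (A=6 B=0)
  13. fill(B) -> (A=6 B=9)
  14. pour(B -> A) -> (A=7 B=8)
Target reached → yes.

Answer: yes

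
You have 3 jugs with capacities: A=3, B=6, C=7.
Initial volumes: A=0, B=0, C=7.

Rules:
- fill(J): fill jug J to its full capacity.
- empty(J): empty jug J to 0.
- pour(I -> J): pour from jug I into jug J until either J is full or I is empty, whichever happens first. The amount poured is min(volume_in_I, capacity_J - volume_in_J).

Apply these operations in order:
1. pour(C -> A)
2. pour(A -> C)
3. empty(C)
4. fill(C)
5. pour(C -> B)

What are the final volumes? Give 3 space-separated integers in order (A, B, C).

Answer: 0 6 1

Derivation:
Step 1: pour(C -> A) -> (A=3 B=0 C=4)
Step 2: pour(A -> C) -> (A=0 B=0 C=7)
Step 3: empty(C) -> (A=0 B=0 C=0)
Step 4: fill(C) -> (A=0 B=0 C=7)
Step 5: pour(C -> B) -> (A=0 B=6 C=1)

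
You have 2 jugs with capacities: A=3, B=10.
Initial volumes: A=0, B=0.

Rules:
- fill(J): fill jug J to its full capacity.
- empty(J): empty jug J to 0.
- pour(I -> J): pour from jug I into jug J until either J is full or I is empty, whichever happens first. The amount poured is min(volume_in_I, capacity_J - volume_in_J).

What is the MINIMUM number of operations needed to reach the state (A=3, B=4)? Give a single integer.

Answer: 4

Derivation:
BFS from (A=0, B=0). One shortest path:
  1. fill(B) -> (A=0 B=10)
  2. pour(B -> A) -> (A=3 B=7)
  3. empty(A) -> (A=0 B=7)
  4. pour(B -> A) -> (A=3 B=4)
Reached target in 4 moves.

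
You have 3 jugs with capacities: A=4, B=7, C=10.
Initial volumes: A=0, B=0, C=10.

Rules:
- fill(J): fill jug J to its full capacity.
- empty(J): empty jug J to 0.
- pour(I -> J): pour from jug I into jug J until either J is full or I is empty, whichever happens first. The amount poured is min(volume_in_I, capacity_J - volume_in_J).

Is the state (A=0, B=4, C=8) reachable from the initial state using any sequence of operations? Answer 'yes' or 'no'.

BFS from (A=0, B=0, C=10):
  1. fill(A) -> (A=4 B=0 C=10)
  2. empty(C) -> (A=4 B=0 C=0)
  3. pour(A -> B) -> (A=0 B=4 C=0)
  4. fill(A) -> (A=4 B=4 C=0)
  5. pour(A -> C) -> (A=0 B=4 C=4)
  6. fill(A) -> (A=4 B=4 C=4)
  7. pour(A -> C) -> (A=0 B=4 C=8)
Target reached → yes.

Answer: yes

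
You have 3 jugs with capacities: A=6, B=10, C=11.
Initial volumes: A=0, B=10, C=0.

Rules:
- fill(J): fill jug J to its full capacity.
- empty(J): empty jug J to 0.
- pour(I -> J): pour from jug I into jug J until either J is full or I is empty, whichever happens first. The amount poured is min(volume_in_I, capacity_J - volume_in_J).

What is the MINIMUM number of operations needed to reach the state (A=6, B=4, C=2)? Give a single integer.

Answer: 7

Derivation:
BFS from (A=0, B=10, C=0). One shortest path:
  1. fill(A) -> (A=6 B=10 C=0)
  2. empty(B) -> (A=6 B=0 C=0)
  3. pour(A -> B) -> (A=0 B=6 C=0)
  4. fill(A) -> (A=6 B=6 C=0)
  5. pour(A -> B) -> (A=2 B=10 C=0)
  6. pour(A -> C) -> (A=0 B=10 C=2)
  7. pour(B -> A) -> (A=6 B=4 C=2)
Reached target in 7 moves.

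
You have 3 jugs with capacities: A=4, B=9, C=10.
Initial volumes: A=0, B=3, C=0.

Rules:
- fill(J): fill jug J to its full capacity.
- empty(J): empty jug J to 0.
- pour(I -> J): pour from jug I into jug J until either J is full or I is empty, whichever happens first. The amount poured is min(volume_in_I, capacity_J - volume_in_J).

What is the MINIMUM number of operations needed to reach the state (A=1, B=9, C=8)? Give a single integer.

Answer: 7

Derivation:
BFS from (A=0, B=3, C=0). One shortest path:
  1. fill(B) -> (A=0 B=9 C=0)
  2. pour(B -> A) -> (A=4 B=5 C=0)
  3. pour(A -> C) -> (A=0 B=5 C=4)
  4. pour(B -> A) -> (A=4 B=1 C=4)
  5. pour(A -> C) -> (A=0 B=1 C=8)
  6. pour(B -> A) -> (A=1 B=0 C=8)
  7. fill(B) -> (A=1 B=9 C=8)
Reached target in 7 moves.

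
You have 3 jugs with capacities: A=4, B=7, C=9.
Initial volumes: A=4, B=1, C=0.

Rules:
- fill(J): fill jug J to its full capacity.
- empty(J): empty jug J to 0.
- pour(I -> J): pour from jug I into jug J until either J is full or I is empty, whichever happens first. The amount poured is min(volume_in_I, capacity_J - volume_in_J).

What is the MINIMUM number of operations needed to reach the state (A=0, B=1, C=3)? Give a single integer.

BFS from (A=4, B=1, C=0). One shortest path:
  1. empty(A) -> (A=0 B=1 C=0)
  2. pour(B -> A) -> (A=1 B=0 C=0)
  3. fill(B) -> (A=1 B=7 C=0)
  4. pour(B -> C) -> (A=1 B=0 C=7)
  5. pour(A -> B) -> (A=0 B=1 C=7)
  6. pour(C -> A) -> (A=4 B=1 C=3)
  7. empty(A) -> (A=0 B=1 C=3)
Reached target in 7 moves.

Answer: 7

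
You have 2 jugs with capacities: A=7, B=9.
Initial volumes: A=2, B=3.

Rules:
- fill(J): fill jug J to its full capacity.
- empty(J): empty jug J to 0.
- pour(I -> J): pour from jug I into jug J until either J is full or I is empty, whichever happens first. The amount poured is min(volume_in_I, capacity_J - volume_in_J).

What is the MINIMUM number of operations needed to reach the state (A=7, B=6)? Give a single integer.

Answer: 6

Derivation:
BFS from (A=2, B=3). One shortest path:
  1. fill(B) -> (A=2 B=9)
  2. pour(B -> A) -> (A=7 B=4)
  3. empty(A) -> (A=0 B=4)
  4. pour(B -> A) -> (A=4 B=0)
  5. fill(B) -> (A=4 B=9)
  6. pour(B -> A) -> (A=7 B=6)
Reached target in 6 moves.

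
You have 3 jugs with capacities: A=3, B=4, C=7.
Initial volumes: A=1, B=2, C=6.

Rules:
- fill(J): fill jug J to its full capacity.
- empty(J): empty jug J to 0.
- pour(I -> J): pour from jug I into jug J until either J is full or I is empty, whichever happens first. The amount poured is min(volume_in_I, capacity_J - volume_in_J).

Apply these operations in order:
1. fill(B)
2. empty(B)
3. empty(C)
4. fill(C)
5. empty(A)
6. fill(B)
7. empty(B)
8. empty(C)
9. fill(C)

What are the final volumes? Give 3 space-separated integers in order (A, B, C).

Step 1: fill(B) -> (A=1 B=4 C=6)
Step 2: empty(B) -> (A=1 B=0 C=6)
Step 3: empty(C) -> (A=1 B=0 C=0)
Step 4: fill(C) -> (A=1 B=0 C=7)
Step 5: empty(A) -> (A=0 B=0 C=7)
Step 6: fill(B) -> (A=0 B=4 C=7)
Step 7: empty(B) -> (A=0 B=0 C=7)
Step 8: empty(C) -> (A=0 B=0 C=0)
Step 9: fill(C) -> (A=0 B=0 C=7)

Answer: 0 0 7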